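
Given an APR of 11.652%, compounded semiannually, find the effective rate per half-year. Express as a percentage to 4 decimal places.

5.8260%

With a nominal annual rate compounded semiannually, the periodic rate is the nominal rate divided by 2.
i = 0.11652 / 2 = 0.0582600 = 5.8260%.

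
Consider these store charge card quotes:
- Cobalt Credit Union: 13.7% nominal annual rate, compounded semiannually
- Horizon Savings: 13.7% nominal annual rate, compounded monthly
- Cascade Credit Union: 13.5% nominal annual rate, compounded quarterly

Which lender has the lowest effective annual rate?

Cobalt Credit Union

Cobalt Credit Union: (1 + 0.137/2)^2 − 1 = 14.169%
Horizon Savings: (1 + 0.137/12)^12 − 1 = 14.594%
Cascade Credit Union: (1 + 0.135/4)^4 − 1 = 14.199%
The lowest effective annual rate is Cobalt Credit Union at 14.169%.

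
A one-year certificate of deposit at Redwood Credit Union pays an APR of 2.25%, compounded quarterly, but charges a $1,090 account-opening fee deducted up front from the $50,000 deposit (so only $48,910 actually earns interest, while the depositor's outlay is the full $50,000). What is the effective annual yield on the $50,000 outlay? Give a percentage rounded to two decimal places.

0.04%

Value after one year: 48,910 × (1 + 0.0225/4)^4 = 48,910 × 1.022691 = $50,019.80.
Effective yield on the $50,000 outlay: 50,019.80 / 50,000 − 1 = 0.000396 = 0.04%.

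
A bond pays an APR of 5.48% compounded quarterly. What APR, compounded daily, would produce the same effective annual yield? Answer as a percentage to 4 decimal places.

5.4432%

EAR = (1 + 0.0548/4)^4 − 1 = 0.055936.
Solve (1 + r/365)^365 = 1.055936: r/365 = 1.055936^(1/365) − 1 = 0.000149, so r = 0.054432 = 5.4432%.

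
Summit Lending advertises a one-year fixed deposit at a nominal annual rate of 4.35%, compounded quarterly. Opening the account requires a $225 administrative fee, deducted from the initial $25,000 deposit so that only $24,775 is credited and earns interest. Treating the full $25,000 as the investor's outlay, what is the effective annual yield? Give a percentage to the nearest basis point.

Value after one year: 24,775 × (1 + 0.0435/4)^4 = 24,775 × 1.044215 = $25,870.42.
Effective yield on the $25,000 outlay: 25,870.42 / 25,000 − 1 = 0.034817 = 3.48%.

3.48%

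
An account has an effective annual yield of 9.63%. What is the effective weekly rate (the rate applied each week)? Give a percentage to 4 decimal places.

0.1770%

The per-week rate i satisfies (1 + i)^52 = 1 + 0.0963.
i = 1.0963^(1/52) − 1 = 0.0017697 = 0.1770%.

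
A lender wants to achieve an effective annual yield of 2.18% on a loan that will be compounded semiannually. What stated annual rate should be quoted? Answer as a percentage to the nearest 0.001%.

(1 + r/2)^2 − 1 = 0.0218, so 1 + r/2 = 1.0218^(1/2).
r/2 = 0.010841, so r = 0.021682 = 2.168%.

2.168%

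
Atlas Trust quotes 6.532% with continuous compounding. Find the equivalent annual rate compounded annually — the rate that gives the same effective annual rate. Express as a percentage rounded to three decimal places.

6.750%

EAR under continuous compounding: e^0.06532 − 1 = 0.067501.
Compounded annually, the equivalent nominal rate is the EAR itself: 6.750%.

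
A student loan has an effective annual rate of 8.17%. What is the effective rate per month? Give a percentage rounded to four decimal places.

The per-month rate i satisfies (1 + i)^12 = 1 + 0.0817.
i = 1.0817^(1/12) − 1 = 0.0065660 = 0.6566%.

0.6566%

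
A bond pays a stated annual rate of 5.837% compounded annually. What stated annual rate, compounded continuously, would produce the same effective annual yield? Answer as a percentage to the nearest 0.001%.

Compounded annually, EAR = nominal = 0.058370.
Equivalent continuous rate: r = ln(1 + 0.058370) = 0.056730 = 5.673%.

5.673%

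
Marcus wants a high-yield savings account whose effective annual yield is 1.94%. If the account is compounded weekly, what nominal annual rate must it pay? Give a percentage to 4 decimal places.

1.9218%

(1 + r/52)^52 − 1 = 0.0194, so 1 + r/52 = 1.0194^(1/52).
r/52 = 0.000370, so r = 0.019218 = 1.9218%.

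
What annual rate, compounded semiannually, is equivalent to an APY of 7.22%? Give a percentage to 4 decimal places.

(1 + r/2)^2 − 1 = 0.0722, so 1 + r/2 = 1.0722^(1/2).
r/2 = 0.035471, so r = 0.070942 = 7.0942%.

7.0942%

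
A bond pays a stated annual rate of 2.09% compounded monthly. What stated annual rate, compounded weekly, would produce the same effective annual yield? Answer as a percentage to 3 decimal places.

EAR = (1 + 0.0209/12)^12 − 1 = 0.021101.
Solve (1 + r/52)^52 = 1.021101: r/52 = 1.021101^(1/52) − 1 = 0.000402, so r = 0.020886 = 2.089%.

2.089%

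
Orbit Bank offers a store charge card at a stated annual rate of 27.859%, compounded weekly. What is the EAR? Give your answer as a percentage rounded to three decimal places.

EAR = (1 + 0.27859/52)^52 − 1.
= 1.320283 − 1 = 32.028%.

32.028%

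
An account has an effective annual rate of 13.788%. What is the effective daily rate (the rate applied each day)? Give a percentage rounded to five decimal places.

0.03539%

The per-day rate i satisfies (1 + i)^365 = 1 + 0.13788.
i = 1.13788^(1/365) − 1 = 0.0003539 = 0.03539%.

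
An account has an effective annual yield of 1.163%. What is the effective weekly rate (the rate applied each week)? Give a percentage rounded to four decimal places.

0.0222%

The per-week rate i satisfies (1 + i)^52 = 1 + 0.01163.
i = 1.01163^(1/52) − 1 = 0.0002224 = 0.0222%.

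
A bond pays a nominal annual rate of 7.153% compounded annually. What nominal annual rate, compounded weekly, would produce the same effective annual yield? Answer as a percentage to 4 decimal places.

6.9133%

Compounded annually, EAR = nominal = 0.071530.
Solve (1 + r/52)^52 = 1.071530: r/52 = 1.071530^(1/52) − 1 = 0.001329, so r = 0.069133 = 6.9133%.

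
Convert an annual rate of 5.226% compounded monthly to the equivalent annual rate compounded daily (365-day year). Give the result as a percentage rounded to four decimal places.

5.2150%

EAR = (1 + 0.05226/12)^12 − 1 = 0.053530.
Solve (1 + r/365)^365 = 1.053530: r/365 = 1.053530^(1/365) − 1 = 0.000143, so r = 0.052150 = 5.2150%.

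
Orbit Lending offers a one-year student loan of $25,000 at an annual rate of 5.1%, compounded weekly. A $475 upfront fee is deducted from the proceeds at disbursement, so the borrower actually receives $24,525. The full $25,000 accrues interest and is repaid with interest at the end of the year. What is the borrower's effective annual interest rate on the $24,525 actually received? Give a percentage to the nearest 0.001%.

7.268%

Amount owed after one year: 25,000 × (1 + 0.051/52)^52 = 25,000 × 1.052297 = $26,307.41.
Effective rate on net proceeds: 26,307.41 / 24,525 − 1 = 0.072677 = 7.268%.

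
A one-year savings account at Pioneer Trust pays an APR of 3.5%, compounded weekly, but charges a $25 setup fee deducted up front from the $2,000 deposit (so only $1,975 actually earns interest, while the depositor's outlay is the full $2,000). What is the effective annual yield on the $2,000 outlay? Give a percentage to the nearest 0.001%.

2.266%

Value after one year: 1,975 × (1 + 0.035/52)^52 = 1,975 × 1.035608 = $2,045.32.
Effective yield on the $2,000 outlay: 2,045.32 / 2,000 − 1 = 0.022662 = 2.266%.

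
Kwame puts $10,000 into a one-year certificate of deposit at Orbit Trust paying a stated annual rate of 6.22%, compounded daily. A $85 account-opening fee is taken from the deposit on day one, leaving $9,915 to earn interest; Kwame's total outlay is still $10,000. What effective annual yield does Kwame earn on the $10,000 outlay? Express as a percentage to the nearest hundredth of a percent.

Value after one year: 9,915 × (1 + 0.0622/365)^365 = 9,915 × 1.064170 = $10,551.24.
Effective yield on the $10,000 outlay: 10,551.24 / 10,000 − 1 = 0.055124 = 5.51%.

5.51%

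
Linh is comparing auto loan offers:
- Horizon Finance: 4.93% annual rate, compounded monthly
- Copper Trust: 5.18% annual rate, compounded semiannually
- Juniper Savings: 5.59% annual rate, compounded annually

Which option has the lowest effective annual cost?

Horizon Finance: (1 + 0.0493/12)^12 − 1 = 5.043%
Copper Trust: (1 + 0.0518/2)^2 − 1 = 5.247%
Juniper Savings: compounded annually, EAR = 5.590%
The lowest effective annual rate is Horizon Finance at 5.043%.

Horizon Finance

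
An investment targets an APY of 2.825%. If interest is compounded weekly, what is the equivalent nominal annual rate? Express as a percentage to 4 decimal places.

2.7866%

(1 + r/52)^52 − 1 = 0.02825, so 1 + r/52 = 1.02825^(1/52).
r/52 = 0.000536, so r = 0.027866 = 2.7866%.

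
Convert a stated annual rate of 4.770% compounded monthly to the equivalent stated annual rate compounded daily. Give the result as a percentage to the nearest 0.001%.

EAR = (1 + 0.04770/12)^12 − 1 = 0.048757.
Solve (1 + r/365)^365 = 1.048757: r/365 = 1.048757^(1/365) − 1 = 0.000130, so r = 0.047609 = 4.761%.

4.761%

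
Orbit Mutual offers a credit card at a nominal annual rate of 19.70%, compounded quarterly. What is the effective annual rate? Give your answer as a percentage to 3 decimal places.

EAR = (1 + 0.1970/4)^4 − 1.
= (1 + 0.049250)^4 − 1 = 1.212037 − 1 = 21.204%.

21.204%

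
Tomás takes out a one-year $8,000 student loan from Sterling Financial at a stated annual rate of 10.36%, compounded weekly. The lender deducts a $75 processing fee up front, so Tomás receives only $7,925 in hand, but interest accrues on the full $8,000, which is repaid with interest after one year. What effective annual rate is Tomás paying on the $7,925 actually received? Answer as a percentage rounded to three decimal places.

Amount owed after one year: 8,000 × (1 + 0.1036/52)^52 = 8,000 × 1.109042 = $8,872.34.
Effective rate on net proceeds: 8,872.34 / 7,925 − 1 = 0.119538 = 11.954%.

11.954%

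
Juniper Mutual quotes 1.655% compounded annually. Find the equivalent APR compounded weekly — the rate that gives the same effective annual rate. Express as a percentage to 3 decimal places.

1.642%

Compounded annually, EAR = nominal = 0.016550.
Solve (1 + r/52)^52 = 1.016550: r/52 = 1.016550^(1/52) − 1 = 0.000316, so r = 0.016417 = 1.642%.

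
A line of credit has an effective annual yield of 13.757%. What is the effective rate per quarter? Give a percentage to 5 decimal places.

3.27484%

The per-quarter rate i satisfies (1 + i)^4 = 1 + 0.13757.
i = 1.13757^(1/4) − 1 = 0.0327484 = 3.27484%.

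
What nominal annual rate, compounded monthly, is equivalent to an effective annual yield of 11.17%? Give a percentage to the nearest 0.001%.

10.636%

(1 + r/12)^12 − 1 = 0.1117, so 1 + r/12 = 1.1117^(1/12).
r/12 = 0.008863, so r = 0.106359 = 10.636%.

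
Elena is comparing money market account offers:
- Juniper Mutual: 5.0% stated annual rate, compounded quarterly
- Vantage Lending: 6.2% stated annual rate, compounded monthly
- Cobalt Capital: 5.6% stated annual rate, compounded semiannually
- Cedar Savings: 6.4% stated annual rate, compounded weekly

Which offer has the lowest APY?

Juniper Mutual: (1 + 0.050/4)^4 − 1 = 5.095%
Vantage Lending: (1 + 0.062/12)^12 − 1 = 6.379%
Cobalt Capital: (1 + 0.056/2)^2 − 1 = 5.678%
Cedar Savings: (1 + 0.064/52)^52 − 1 = 6.605%
The lowest effective annual rate is Juniper Mutual at 5.095%.

Juniper Mutual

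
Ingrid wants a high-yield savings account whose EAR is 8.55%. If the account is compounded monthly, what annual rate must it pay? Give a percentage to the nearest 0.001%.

8.232%

(1 + r/12)^12 − 1 = 0.0855, so 1 + r/12 = 1.0855^(1/12).
r/12 = 0.006860, so r = 0.082322 = 8.232%.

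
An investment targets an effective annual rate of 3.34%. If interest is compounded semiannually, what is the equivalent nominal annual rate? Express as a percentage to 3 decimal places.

(1 + r/2)^2 − 1 = 0.0334, so 1 + r/2 = 1.0334^(1/2).
r/2 = 0.016563, so r = 0.033126 = 3.313%.

3.313%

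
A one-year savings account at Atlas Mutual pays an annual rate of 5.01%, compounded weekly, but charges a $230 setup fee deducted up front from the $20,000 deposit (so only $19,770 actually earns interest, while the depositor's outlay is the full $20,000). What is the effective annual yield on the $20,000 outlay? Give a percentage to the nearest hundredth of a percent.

3.93%

Value after one year: 19,770 × (1 + 0.0501/52)^52 = 19,770 × 1.051351 = $20,785.21.
Effective yield on the $20,000 outlay: 20,785.21 / 20,000 − 1 = 0.039260 = 3.93%.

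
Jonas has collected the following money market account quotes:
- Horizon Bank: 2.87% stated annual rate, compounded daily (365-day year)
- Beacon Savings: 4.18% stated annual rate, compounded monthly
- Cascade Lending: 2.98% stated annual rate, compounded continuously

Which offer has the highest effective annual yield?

Horizon Bank: (1 + 0.0287/365)^365 − 1 = 2.911%
Beacon Savings: (1 + 0.0418/12)^12 − 1 = 4.261%
Cascade Lending: e^0.0298 − 1 = 3.025%
The highest effective annual rate is Beacon Savings at 4.261%.

Beacon Savings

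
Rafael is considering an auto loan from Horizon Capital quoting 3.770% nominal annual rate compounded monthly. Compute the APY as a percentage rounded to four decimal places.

3.8358%

EAR = (1 + 0.03770/12)^12 − 1.
= (1 + 0.003142)^12 − 1 = 1.038358 − 1 = 3.8358%.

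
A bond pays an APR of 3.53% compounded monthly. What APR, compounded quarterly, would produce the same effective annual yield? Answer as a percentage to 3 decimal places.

3.540%

EAR = (1 + 0.0353/12)^12 − 1 = 0.035877.
Solve (1 + r/4)^4 = 1.035877: r/4 = 1.035877^(1/4) − 1 = 0.008851, so r = 0.035404 = 3.540%.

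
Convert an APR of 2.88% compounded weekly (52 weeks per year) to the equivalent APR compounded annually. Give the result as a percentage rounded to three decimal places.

2.921%

EAR = (1 + 0.0288/52)^52 − 1 = 0.029211.
Compounded annually, the equivalent nominal rate is the EAR itself: 2.921%.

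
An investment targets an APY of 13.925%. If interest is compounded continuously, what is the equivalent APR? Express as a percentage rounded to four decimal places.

13.0370%

Continuous: nominal r satisfies e^r − 1 = 0.13925.
r = ln(1 + 0.13925) = ln(1.13925) = 0.130370 = 13.0370%.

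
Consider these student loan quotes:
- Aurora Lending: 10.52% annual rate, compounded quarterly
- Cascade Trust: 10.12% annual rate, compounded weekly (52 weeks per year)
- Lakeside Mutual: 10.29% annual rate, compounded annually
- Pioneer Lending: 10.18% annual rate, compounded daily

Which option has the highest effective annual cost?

Aurora Lending: (1 + 0.1052/4)^4 − 1 = 10.942%
Cascade Trust: (1 + 0.1012/52)^52 − 1 = 10.639%
Lakeside Mutual: compounded annually, EAR = 10.290%
Pioneer Lending: (1 + 0.1018/365)^365 − 1 = 10.715%
The highest effective annual rate is Aurora Lending at 10.942%.

Aurora Lending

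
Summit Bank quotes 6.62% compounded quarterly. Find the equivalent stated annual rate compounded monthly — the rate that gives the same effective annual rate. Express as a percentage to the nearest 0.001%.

EAR = (1 + 0.0662/4)^4 − 1 = 0.067862.
Solve (1 + r/12)^12 = 1.067862: r/12 = 1.067862^(1/12) − 1 = 0.005487, so r = 0.065838 = 6.584%.

6.584%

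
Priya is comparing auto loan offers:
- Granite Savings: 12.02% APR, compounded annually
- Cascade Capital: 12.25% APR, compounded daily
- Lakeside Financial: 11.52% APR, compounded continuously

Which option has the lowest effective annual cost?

Granite Savings

Granite Savings: compounded annually, EAR = 12.020%
Cascade Capital: (1 + 0.1225/365)^365 − 1 = 13.030%
Lakeside Financial: e^0.1152 − 1 = 12.210%
The lowest effective annual rate is Granite Savings at 12.020%.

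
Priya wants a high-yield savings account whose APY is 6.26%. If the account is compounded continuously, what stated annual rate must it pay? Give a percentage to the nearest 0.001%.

Continuous: nominal r satisfies e^r − 1 = 0.0626.
r = ln(1 + 0.0626) = ln(1.0626) = 0.060719 = 6.072%.

6.072%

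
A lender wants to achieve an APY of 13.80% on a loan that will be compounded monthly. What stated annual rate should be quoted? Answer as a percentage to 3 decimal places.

12.997%

(1 + r/12)^12 − 1 = 0.1380, so 1 + r/12 = 1.1380^(1/12).
r/12 = 0.010831, so r = 0.129971 = 12.997%.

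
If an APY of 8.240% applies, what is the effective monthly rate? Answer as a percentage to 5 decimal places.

0.66202%

The per-month rate i satisfies (1 + i)^12 = 1 + 0.08240.
i = 1.08240^(1/12) − 1 = 0.0066202 = 0.66202%.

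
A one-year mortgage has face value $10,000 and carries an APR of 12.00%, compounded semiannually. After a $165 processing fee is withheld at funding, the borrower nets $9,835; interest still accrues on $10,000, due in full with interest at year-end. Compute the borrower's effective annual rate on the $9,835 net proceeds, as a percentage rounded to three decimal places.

14.245%

Amount owed after one year: 10,000 × (1 + 0.1200/2)^2 = 10,000 × 1.123600 = $11,236.00.
Effective rate on net proceeds: 11,236.00 / 9,835 − 1 = 0.142450 = 14.245%.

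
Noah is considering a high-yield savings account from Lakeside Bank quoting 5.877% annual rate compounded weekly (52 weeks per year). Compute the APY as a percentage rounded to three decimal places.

EAR = (1 + 0.05877/52)^52 − 1.
= (1 + 0.001130)^52 − 1 = 1.060496 − 1 = 6.050%.

6.050%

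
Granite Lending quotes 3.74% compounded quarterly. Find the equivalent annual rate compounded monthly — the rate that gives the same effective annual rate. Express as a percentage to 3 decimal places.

3.728%

EAR = (1 + 0.0374/4)^4 − 1 = 0.037928.
Solve (1 + r/12)^12 = 1.037928: r/12 = 1.037928^(1/12) − 1 = 0.003107, so r = 0.037284 = 3.728%.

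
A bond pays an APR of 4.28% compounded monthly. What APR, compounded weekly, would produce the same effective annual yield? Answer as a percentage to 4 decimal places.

EAR = (1 + 0.0428/12)^12 − 1 = 0.043650.
Solve (1 + r/52)^52 = 1.043650: r/52 = 1.043650^(1/52) − 1 = 0.000822, so r = 0.042741 = 4.2741%.

4.2741%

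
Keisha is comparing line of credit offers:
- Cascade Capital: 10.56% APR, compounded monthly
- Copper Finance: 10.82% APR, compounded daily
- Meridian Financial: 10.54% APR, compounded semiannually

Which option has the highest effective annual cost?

Cascade Capital: (1 + 0.1056/12)^12 − 1 = 11.086%
Copper Finance: (1 + 0.1082/365)^365 − 1 = 11.425%
Meridian Financial: (1 + 0.1054/2)^2 − 1 = 10.818%
The highest effective annual rate is Copper Finance at 11.425%.

Copper Finance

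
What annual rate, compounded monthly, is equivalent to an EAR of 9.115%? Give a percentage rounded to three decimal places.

(1 + r/12)^12 − 1 = 0.09115, so 1 + r/12 = 1.09115^(1/12).
r/12 = 0.007296, so r = 0.087550 = 8.755%.

8.755%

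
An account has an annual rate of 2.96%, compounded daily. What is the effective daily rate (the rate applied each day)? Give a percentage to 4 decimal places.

With a nominal annual rate compounded daily, the periodic rate is the nominal rate divided by 365.
i = 0.0296 / 365 = 0.0000811 = 0.0081%.

0.0081%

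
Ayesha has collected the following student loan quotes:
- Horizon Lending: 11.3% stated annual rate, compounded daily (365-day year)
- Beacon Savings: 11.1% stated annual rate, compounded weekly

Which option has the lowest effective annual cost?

Beacon Savings

Horizon Lending: (1 + 0.113/365)^365 − 1 = 11.961%
Beacon Savings: (1 + 0.111/52)^52 − 1 = 11.726%
The lowest effective annual rate is Beacon Savings at 11.726%.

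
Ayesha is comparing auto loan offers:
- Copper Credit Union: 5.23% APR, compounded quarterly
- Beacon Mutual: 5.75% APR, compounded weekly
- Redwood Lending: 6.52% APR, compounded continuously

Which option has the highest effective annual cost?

Redwood Lending

Copper Credit Union: (1 + 0.0523/4)^4 − 1 = 5.333%
Beacon Mutual: (1 + 0.0575/52)^52 − 1 = 5.915%
Redwood Lending: e^0.0652 − 1 = 6.737%
The highest effective annual rate is Redwood Lending at 6.737%.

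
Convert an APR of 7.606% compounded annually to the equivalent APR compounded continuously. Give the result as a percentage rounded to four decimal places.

Compounded annually, EAR = nominal = 0.076060.
Equivalent continuous rate: r = ln(1 + 0.076060) = 0.073306 = 7.3306%.

7.3306%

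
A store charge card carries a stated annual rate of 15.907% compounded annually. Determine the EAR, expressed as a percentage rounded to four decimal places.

Annual compounding means the effective rate equals the nominal rate: 15.9070%.

15.9070%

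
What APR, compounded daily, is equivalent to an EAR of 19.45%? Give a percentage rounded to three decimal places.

(1 + r/365)^365 − 1 = 0.1945, so 1 + r/365 = 1.1945^(1/365).
r/365 = 0.000487, so r = 0.177771 = 17.777%.

17.777%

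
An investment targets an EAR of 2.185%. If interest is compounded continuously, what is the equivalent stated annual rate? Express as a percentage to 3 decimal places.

2.161%

Continuous: nominal r satisfies e^r − 1 = 0.02185.
r = ln(1 + 0.02185) = ln(1.02185) = 0.021615 = 2.161%.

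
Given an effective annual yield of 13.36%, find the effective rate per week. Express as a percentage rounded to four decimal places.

0.2414%

The per-week rate i satisfies (1 + i)^52 = 1 + 0.1336.
i = 1.1336^(1/52) − 1 = 0.0024144 = 0.2414%.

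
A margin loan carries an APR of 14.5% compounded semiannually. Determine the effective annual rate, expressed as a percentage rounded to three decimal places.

15.026%

EAR = (1 + 0.145/2)^2 − 1.
= (1 + 0.072500)^2 − 1 = 1.150256 − 1 = 15.026%.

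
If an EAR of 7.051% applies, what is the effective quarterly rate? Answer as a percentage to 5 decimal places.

The per-quarter rate i satisfies (1 + i)^4 = 1 + 0.07051.
i = 1.07051^(1/4) − 1 = 0.0171797 = 1.71797%.

1.71797%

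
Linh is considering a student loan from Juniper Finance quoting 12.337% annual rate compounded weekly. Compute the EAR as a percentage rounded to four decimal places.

13.1138%

EAR = (1 + 0.12337/52)^52 − 1.
= 1.131138 − 1 = 13.1138%.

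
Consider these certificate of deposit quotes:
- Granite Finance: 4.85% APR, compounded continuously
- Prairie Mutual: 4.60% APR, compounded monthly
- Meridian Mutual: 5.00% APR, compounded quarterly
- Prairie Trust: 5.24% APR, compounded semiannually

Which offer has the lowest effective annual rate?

Prairie Mutual

Granite Finance: e^0.0485 − 1 = 4.970%
Prairie Mutual: (1 + 0.0460/12)^12 − 1 = 4.698%
Meridian Mutual: (1 + 0.0500/4)^4 − 1 = 5.095%
Prairie Trust: (1 + 0.0524/2)^2 − 1 = 5.309%
The lowest effective annual rate is Prairie Mutual at 4.698%.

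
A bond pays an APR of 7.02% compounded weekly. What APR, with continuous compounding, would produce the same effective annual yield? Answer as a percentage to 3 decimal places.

EAR = (1 + 0.0702/52)^52 − 1 = 0.072672.
Equivalent continuous rate: r = ln(1 + 0.072672) = 0.070153 = 7.015%.

7.015%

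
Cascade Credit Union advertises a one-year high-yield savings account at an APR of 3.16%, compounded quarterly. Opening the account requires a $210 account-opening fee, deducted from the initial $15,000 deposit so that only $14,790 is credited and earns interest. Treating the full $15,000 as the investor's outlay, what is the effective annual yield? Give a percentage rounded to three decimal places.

1.753%

Value after one year: 14,790 × (1 + 0.0316/4)^4 = 14,790 × 1.031976 = $15,262.93.
Effective yield on the $15,000 outlay: 15,262.93 / 15,000 − 1 = 0.017529 = 1.753%.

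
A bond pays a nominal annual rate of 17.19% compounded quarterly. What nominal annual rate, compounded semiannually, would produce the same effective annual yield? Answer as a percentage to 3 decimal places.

17.559%

EAR = (1 + 0.1719/4)^4 − 1 = 0.183302.
Solve (1 + r/2)^2 = 1.183302: r/2 = 1.183302^(1/2) − 1 = 0.087797, so r = 0.175594 = 17.559%.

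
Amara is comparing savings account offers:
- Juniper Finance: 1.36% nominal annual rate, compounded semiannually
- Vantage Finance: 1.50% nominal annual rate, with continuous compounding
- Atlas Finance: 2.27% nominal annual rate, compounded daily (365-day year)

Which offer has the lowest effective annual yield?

Juniper Finance: (1 + 0.0136/2)^2 − 1 = 1.365%
Vantage Finance: e^0.0150 − 1 = 1.511%
Atlas Finance: (1 + 0.0227/365)^365 − 1 = 2.296%
The lowest effective annual rate is Juniper Finance at 1.365%.

Juniper Finance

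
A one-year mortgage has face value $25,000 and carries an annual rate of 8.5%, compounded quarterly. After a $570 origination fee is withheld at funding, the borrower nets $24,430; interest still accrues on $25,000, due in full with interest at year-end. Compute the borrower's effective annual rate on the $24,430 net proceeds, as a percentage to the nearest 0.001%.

11.313%

Amount owed after one year: 25,000 × (1 + 0.085/4)^4 = 25,000 × 1.087748 = $27,193.70.
Effective rate on net proceeds: 27,193.70 / 24,430 − 1 = 0.113127 = 11.313%.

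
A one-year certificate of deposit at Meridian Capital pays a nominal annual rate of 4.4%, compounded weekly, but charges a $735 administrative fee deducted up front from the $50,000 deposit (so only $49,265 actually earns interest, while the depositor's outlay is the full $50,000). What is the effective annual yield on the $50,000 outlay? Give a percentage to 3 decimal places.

2.960%

Value after one year: 49,265 × (1 + 0.044/52)^52 = 49,265 × 1.044963 = $51,480.10.
Effective yield on the $50,000 outlay: 51,480.10 / 50,000 − 1 = 0.029602 = 2.960%.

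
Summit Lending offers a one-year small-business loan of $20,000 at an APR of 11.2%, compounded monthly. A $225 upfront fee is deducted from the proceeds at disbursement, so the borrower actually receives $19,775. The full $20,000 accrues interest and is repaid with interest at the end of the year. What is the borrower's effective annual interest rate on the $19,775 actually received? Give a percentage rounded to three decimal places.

Amount owed after one year: 20,000 × (1 + 0.112/12)^12 = 20,000 × 1.117932 = $22,358.64.
Effective rate on net proceeds: 22,358.64 / 19,775 − 1 = 0.130652 = 13.065%.

13.065%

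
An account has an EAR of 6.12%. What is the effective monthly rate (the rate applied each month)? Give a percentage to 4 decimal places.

0.4962%

The per-month rate i satisfies (1 + i)^12 = 1 + 0.0612.
i = 1.0612^(1/12) − 1 = 0.0049623 = 0.4962%.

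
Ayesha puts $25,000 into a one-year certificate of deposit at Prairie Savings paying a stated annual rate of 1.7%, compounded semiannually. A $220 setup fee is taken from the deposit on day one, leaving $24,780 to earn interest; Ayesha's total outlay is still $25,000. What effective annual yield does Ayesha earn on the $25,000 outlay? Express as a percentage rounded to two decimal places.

0.81%

Value after one year: 24,780 × (1 + 0.017/2)^2 = 24,780 × 1.017072 = $25,203.05.
Effective yield on the $25,000 outlay: 25,203.05 / 25,000 − 1 = 0.008122 = 0.81%.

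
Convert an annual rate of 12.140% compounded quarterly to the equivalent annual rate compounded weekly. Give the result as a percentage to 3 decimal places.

EAR = (1 + 0.12140/4)^4 − 1 = 0.127039.
Solve (1 + r/52)^52 = 1.127039: r/52 = 1.127039^(1/52) − 1 = 0.002303, so r = 0.119732 = 11.973%.

11.973%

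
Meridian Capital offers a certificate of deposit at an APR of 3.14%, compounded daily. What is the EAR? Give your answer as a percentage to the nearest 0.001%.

EAR = (1 + 0.0314/365)^365 − 1.
= (1 + 0.000086)^365 − 1 = 1.031897 − 1 = 3.190%.

3.190%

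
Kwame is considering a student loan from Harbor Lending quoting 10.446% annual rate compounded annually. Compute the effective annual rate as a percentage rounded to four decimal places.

Annual compounding means the effective rate equals the nominal rate: 10.4460%.

10.4460%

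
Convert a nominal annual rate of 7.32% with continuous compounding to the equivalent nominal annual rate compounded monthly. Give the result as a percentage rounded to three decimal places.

7.342%

EAR under continuous compounding: e^0.0732 − 1 = 0.075946.
Solve (1 + r/12)^12 = 1.075946: r/12 = 1.075946^(1/12) − 1 = 0.006119, so r = 0.073424 = 7.342%.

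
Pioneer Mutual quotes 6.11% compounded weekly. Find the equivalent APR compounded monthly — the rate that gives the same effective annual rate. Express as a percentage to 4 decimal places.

EAR = (1 + 0.0611/52)^52 − 1 = 0.062967.
Solve (1 + r/12)^12 = 1.062967: r/12 = 1.062967^(1/12) − 1 = 0.005102, so r = 0.061220 = 6.1220%.

6.1220%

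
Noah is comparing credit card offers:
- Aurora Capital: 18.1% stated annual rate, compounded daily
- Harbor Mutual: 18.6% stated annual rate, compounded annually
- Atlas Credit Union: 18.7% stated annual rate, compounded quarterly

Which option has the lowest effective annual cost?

Aurora Capital: (1 + 0.181/365)^365 − 1 = 19.836%
Harbor Mutual: compounded annually, EAR = 18.600%
Atlas Credit Union: (1 + 0.187/4)^4 − 1 = 20.053%
The lowest effective annual rate is Harbor Mutual at 18.600%.

Harbor Mutual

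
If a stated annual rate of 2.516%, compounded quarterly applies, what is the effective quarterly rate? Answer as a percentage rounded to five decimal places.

With a nominal annual rate compounded quarterly, the periodic rate is the nominal rate divided by 4.
i = 0.02516 / 4 = 0.0062900 = 0.62900%.

0.62900%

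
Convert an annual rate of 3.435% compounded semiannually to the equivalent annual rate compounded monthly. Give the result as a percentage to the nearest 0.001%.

EAR = (1 + 0.03435/2)^2 − 1 = 0.034645.
Solve (1 + r/12)^12 = 1.034645: r/12 = 1.034645^(1/12) − 1 = 0.002842, so r = 0.034107 = 3.411%.

3.411%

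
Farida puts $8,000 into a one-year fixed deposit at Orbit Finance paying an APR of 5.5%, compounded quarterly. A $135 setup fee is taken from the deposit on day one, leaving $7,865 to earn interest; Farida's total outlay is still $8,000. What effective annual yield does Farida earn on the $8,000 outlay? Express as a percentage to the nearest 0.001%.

Value after one year: 7,865 × (1 + 0.055/4)^4 = 7,865 × 1.056145 = $8,306.58.
Effective yield on the $8,000 outlay: 8,306.58 / 8,000 − 1 = 0.038322 = 3.832%.

3.832%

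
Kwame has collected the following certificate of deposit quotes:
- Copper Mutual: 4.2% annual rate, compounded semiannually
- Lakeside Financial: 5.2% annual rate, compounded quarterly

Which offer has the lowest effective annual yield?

Copper Mutual: (1 + 0.042/2)^2 − 1 = 4.244%
Lakeside Financial: (1 + 0.052/4)^4 − 1 = 5.302%
The lowest effective annual rate is Copper Mutual at 4.244%.

Copper Mutual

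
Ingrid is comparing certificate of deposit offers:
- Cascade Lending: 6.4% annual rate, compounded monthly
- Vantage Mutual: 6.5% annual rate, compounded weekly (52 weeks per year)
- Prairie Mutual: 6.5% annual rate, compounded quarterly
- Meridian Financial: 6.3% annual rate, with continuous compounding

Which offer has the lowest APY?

Meridian Financial

Cascade Lending: (1 + 0.064/12)^12 − 1 = 6.591%
Vantage Mutual: (1 + 0.065/52)^52 − 1 = 6.712%
Prairie Mutual: (1 + 0.065/4)^4 − 1 = 6.660%
Meridian Financial: e^0.063 − 1 = 6.503%
The lowest effective annual rate is Meridian Financial at 6.503%.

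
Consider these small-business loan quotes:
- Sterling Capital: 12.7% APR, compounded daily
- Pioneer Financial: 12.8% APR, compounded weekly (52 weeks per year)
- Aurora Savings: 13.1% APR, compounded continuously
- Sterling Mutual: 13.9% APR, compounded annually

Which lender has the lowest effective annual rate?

Sterling Capital: (1 + 0.127/365)^365 − 1 = 13.539%
Pioneer Financial: (1 + 0.128/52)^52 − 1 = 13.637%
Aurora Savings: e^0.131 − 1 = 13.997%
Sterling Mutual: compounded annually, EAR = 13.900%
The lowest effective annual rate is Sterling Capital at 13.539%.

Sterling Capital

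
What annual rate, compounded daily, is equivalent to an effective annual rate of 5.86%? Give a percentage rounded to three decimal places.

(1 + r/365)^365 − 1 = 0.0586, so 1 + r/365 = 1.0586^(1/365).
r/365 = 0.000156, so r = 0.056952 = 5.695%.

5.695%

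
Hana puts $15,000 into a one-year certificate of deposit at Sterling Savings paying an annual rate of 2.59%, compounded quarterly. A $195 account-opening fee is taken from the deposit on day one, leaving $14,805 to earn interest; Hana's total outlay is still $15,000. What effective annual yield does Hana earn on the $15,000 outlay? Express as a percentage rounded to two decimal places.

Value after one year: 14,805 × (1 + 0.0259/4)^4 = 14,805 × 1.026153 = $15,192.19.
Effective yield on the $15,000 outlay: 15,192.19 / 15,000 − 1 = 0.012813 = 1.28%.

1.28%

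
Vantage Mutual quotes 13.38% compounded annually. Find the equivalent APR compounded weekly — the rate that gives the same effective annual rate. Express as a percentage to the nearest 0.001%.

12.573%

Compounded annually, EAR = nominal = 0.133800.
Solve (1 + r/52)^52 = 1.133800: r/52 = 1.133800^(1/52) − 1 = 0.002418, so r = 0.125727 = 12.573%.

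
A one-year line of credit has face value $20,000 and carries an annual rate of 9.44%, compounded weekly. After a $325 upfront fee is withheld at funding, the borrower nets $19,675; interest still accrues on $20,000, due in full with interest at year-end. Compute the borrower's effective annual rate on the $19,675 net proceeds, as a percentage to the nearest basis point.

11.71%

Amount owed after one year: 20,000 × (1 + 0.0944/52)^52 = 20,000 × 1.098905 = $21,978.10.
Effective rate on net proceeds: 21,978.10 / 19,675 − 1 = 0.117057 = 11.71%.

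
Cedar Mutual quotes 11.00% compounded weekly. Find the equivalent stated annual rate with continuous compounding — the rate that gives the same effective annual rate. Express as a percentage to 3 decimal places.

EAR = (1 + 0.1100/52)^52 − 1 = 0.116148.
Equivalent continuous rate: r = ln(1 + 0.116148) = 0.109884 = 10.988%.

10.988%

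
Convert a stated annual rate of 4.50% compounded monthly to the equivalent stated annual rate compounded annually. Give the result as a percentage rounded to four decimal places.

4.5940%

EAR = (1 + 0.0450/12)^12 − 1 = 0.045940.
Compounded annually, the equivalent nominal rate is the EAR itself: 4.5940%.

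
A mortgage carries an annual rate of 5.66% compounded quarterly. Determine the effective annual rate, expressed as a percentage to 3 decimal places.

5.781%

EAR = (1 + 0.0566/4)^4 − 1.
= (1 + 0.014150)^4 − 1 = 1.057813 − 1 = 5.781%.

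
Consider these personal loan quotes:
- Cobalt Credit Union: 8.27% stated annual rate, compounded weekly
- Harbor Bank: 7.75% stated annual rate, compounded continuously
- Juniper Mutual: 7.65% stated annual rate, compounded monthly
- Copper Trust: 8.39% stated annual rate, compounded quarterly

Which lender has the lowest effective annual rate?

Cobalt Credit Union: (1 + 0.0827/52)^52 − 1 = 8.614%
Harbor Bank: e^0.0775 − 1 = 8.058%
Juniper Mutual: (1 + 0.0765/12)^12 − 1 = 7.924%
Copper Trust: (1 + 0.0839/4)^4 − 1 = 8.658%
The lowest effective annual rate is Juniper Mutual at 7.924%.

Juniper Mutual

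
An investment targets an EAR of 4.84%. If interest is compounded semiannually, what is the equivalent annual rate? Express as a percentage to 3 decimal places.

(1 + r/2)^2 − 1 = 0.0484, so 1 + r/2 = 1.0484^(1/2).
r/2 = 0.023914, so r = 0.047828 = 4.783%.

4.783%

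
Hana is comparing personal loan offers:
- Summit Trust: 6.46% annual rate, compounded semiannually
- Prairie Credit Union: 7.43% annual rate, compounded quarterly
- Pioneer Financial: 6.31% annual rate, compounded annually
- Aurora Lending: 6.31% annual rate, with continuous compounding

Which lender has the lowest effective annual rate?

Pioneer Financial

Summit Trust: (1 + 0.0646/2)^2 − 1 = 6.564%
Prairie Credit Union: (1 + 0.0743/4)^4 − 1 = 7.640%
Pioneer Financial: compounded annually, EAR = 6.310%
Aurora Lending: e^0.0631 − 1 = 6.513%
The lowest effective annual rate is Pioneer Financial at 6.310%.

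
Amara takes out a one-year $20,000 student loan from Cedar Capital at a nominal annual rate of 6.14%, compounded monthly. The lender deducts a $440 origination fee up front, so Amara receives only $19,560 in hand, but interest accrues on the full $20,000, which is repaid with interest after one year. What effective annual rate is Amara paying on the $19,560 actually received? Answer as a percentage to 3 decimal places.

8.707%

Amount owed after one year: 20,000 × (1 + 0.0614/12)^12 = 20,000 × 1.063158 = $21,263.15.
Effective rate on net proceeds: 21,263.15 / 19,560 − 1 = 0.087073 = 8.707%.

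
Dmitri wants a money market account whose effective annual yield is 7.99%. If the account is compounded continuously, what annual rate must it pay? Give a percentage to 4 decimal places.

Continuous: nominal r satisfies e^r − 1 = 0.0799.
r = ln(1 + 0.0799) = ln(1.0799) = 0.076868 = 7.6868%.

7.6868%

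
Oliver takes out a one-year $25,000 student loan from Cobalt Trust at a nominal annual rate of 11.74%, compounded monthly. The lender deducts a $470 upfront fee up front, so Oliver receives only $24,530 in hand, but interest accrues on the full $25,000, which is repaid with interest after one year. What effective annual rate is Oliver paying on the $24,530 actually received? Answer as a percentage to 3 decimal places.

Amount owed after one year: 25,000 × (1 + 0.1174/12)^12 = 25,000 × 1.123928 = $28,098.19.
Effective rate on net proceeds: 28,098.19 / 24,530 − 1 = 0.145462 = 14.546%.

14.546%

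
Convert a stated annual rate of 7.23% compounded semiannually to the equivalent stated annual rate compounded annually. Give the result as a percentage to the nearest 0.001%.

EAR = (1 + 0.0723/2)^2 − 1 = 0.073607.
Compounded annually, the equivalent nominal rate is the EAR itself: 7.361%.

7.361%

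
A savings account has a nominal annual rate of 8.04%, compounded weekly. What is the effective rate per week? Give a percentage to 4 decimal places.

With a nominal annual rate compounded weekly, the periodic rate is the nominal rate divided by 52.
i = 0.0804 / 52 = 0.0015462 = 0.1546%.

0.1546%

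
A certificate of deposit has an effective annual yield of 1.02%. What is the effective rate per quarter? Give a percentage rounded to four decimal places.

0.2540%

The per-quarter rate i satisfies (1 + i)^4 = 1 + 0.0102.
i = 1.0102^(1/4) − 1 = 0.0025403 = 0.2540%.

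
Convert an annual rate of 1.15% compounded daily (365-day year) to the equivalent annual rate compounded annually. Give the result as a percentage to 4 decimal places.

1.1566%

EAR = (1 + 0.0115/365)^365 − 1 = 0.011566.
Compounded annually, the equivalent nominal rate is the EAR itself: 1.1566%.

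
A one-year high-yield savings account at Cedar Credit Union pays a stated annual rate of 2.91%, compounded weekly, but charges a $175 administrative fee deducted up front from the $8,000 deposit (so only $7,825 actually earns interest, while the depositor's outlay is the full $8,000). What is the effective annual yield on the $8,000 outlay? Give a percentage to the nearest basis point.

Value after one year: 7,825 × (1 + 0.0291/52)^52 = 7,825 × 1.029519 = $8,055.99.
Effective yield on the $8,000 outlay: 8,055.99 / 8,000 − 1 = 0.006998 = 0.70%.

0.70%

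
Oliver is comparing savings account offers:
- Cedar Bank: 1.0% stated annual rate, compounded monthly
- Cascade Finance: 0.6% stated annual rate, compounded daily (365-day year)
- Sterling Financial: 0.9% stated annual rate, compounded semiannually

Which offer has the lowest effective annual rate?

Cedar Bank: (1 + 0.010/12)^12 − 1 = 1.005%
Cascade Finance: (1 + 0.006/365)^365 − 1 = 0.602%
Sterling Financial: (1 + 0.009/2)^2 − 1 = 0.902%
The lowest effective annual rate is Cascade Finance at 0.602%.

Cascade Finance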